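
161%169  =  161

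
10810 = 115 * 94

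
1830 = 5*366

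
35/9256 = 35/9256 = 0.00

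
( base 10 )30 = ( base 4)132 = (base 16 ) 1e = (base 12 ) 26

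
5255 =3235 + 2020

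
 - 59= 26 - 85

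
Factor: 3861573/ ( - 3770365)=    - 3^1 * 5^(-1) *103^1*12497^1 * 754073^( - 1)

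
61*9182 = 560102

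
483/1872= 161/624= 0.26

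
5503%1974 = 1555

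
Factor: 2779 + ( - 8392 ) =  -  3^1*1871^1 =-5613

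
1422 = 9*158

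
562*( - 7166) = -4027292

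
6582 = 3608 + 2974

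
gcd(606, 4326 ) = 6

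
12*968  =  11616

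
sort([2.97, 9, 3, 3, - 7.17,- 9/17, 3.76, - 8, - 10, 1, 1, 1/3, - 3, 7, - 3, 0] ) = [-10, - 8, - 7.17,  -  3, - 3, - 9/17, 0, 1/3, 1, 1,2.97 , 3,  3, 3.76,7, 9] 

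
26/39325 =2/3025=0.00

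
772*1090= 841480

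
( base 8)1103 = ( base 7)1455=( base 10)579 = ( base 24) 103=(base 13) 357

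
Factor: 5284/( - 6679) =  - 2^2*1321^1*6679^( - 1)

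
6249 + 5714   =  11963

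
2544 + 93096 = 95640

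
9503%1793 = 538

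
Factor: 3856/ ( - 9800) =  - 2^1*5^ (  -  2) * 7^(-2)*241^1 = -482/1225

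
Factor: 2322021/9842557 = 3^1*13^1*59^(  -  1 )*59539^1*166823^(-1 )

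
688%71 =49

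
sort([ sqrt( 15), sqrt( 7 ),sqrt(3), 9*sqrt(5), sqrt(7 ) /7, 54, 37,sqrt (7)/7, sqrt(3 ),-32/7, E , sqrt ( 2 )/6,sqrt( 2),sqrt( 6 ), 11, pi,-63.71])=[ - 63.71,  -  32/7, sqrt(2)/6, sqrt(7)/7,sqrt( 7 )/7,  sqrt(2), sqrt ( 3), sqrt ( 3), sqrt( 6), sqrt(7), E,pi, sqrt( 15),  11,9*sqrt(5 ), 37 , 54]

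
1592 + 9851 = 11443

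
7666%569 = 269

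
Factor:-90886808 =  -2^3*11360851^1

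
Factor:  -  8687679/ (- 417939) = 7^1*11^2*13^1*263^1*139313^(-1)  =  2895893/139313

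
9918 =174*57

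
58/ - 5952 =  - 1+ 2947/2976 = - 0.01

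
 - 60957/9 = -6773 = -6773.00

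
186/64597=186/64597 =0.00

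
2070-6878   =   - 4808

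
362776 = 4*90694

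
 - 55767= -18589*3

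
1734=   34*51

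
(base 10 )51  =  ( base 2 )110011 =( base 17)30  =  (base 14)39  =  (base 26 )1P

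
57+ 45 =102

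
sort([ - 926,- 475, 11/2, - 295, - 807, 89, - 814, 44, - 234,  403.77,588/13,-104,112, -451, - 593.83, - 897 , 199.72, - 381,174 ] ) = [  -  926, - 897, - 814, - 807,-593.83 , - 475, - 451, - 381, - 295,-234, - 104, 11/2,44, 588/13,89, 112, 174,  199.72,  403.77]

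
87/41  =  87/41 = 2.12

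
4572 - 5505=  - 933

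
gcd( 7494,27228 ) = 6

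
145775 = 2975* 49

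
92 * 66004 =6072368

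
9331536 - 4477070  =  4854466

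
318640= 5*63728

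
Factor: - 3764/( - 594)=1882/297  =  2^1*3^( - 3 )*11^(-1)*941^1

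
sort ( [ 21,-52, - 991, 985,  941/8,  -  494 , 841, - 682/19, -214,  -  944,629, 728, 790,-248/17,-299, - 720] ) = [ - 991, - 944, - 720, - 494, - 299, - 214,-52,  -  682/19, - 248/17,21,941/8,629,728,790, 841,985]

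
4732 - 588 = 4144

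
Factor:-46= - 2^1*23^1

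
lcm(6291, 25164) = 25164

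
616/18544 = 77/2318 = 0.03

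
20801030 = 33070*629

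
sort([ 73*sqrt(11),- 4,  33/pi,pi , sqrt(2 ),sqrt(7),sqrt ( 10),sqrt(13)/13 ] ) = [ -4,sqrt(13 )/13,sqrt( 2),sqrt(7), pi, sqrt( 10), 33/pi,73* sqrt( 11)]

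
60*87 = 5220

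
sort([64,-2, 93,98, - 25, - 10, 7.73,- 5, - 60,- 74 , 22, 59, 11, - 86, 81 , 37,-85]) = [ - 86 , - 85, - 74 ,-60, - 25,-10, - 5, - 2, 7.73, 11,22, 37, 59, 64, 81, 93,98]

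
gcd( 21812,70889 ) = 5453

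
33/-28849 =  - 1 +28816/28849 = - 0.00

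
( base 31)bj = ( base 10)360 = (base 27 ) d9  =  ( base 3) 111100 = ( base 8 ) 550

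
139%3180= 139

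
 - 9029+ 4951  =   - 4078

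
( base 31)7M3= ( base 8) 16364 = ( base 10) 7412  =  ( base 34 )6e0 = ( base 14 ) 29b6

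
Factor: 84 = 2^2*3^1*7^1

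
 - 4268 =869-5137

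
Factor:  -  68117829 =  - 3^1 * 13^1*79^1 * 22109^1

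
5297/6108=5297/6108 = 0.87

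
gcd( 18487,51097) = 1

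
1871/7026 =1871/7026 = 0.27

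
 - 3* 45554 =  - 136662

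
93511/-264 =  - 355 + 19/24 = - 354.21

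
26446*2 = 52892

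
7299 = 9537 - 2238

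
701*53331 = 37385031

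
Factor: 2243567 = 569^1 * 3943^1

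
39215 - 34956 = 4259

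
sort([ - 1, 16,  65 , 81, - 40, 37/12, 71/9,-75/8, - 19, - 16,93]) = [ -40,- 19, - 16, - 75/8, - 1, 37/12, 71/9 , 16,  65,  81, 93]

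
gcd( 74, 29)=1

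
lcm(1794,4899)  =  127374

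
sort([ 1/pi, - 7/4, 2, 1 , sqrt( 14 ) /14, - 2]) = [ - 2, - 7/4,sqrt (14)/14, 1/pi,1, 2]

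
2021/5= 2021/5   =  404.20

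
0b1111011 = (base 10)123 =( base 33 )3O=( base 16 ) 7b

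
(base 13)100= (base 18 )97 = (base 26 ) 6D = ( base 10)169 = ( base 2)10101001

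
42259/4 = 10564 + 3/4 = 10564.75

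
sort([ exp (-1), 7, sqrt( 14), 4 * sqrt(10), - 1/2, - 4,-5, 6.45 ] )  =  [ - 5,- 4, - 1/2, exp( - 1 ), sqrt(14), 6.45,7, 4  *  sqrt( 10) ]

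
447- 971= -524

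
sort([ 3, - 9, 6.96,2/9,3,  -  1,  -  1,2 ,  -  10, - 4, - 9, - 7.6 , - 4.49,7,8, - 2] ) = [ - 10,- 9 , - 9 , - 7.6,  -  4.49, - 4, - 2,- 1, - 1, 2/9, 2 , 3, 3,6.96,7,8 ]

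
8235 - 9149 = - 914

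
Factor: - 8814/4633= - 78/41 =- 2^1* 3^1*13^1*41^(-1 )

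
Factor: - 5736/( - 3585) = 8/5 = 2^3*5^( - 1 ) 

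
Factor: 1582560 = 2^5 * 3^2 * 5^1  *7^1*157^1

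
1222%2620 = 1222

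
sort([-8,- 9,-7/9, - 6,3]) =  [ - 9, - 8,-6, - 7/9,  3 ]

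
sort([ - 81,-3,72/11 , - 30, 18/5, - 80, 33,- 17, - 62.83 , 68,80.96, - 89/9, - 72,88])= [- 81, - 80, - 72, - 62.83, -30, -17, - 89/9 , - 3, 18/5, 72/11,  33  ,  68,80.96, 88]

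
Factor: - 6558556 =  - 2^2*701^1*2339^1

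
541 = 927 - 386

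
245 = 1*245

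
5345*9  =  48105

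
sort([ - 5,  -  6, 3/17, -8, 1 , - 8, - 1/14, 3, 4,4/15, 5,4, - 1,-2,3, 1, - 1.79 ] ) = [-8, - 8, - 6, - 5, - 2, - 1.79,-1, - 1/14, 3/17, 4/15, 1, 1,  3, 3, 4, 4, 5 ]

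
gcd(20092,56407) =1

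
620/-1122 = -1+251/561 = - 0.55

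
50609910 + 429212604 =479822514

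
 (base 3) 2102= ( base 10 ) 65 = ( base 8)101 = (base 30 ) 25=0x41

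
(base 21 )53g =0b100011101100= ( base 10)2284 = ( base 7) 6442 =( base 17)7f6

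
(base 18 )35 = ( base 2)111011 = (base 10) 59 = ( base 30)1t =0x3b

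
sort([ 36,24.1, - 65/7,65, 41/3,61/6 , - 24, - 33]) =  [ - 33,-24, - 65/7, 61/6,  41/3,24.1,36,65] 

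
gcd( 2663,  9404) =1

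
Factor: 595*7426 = 2^1 * 5^1*7^1*17^1*47^1*79^1 = 4418470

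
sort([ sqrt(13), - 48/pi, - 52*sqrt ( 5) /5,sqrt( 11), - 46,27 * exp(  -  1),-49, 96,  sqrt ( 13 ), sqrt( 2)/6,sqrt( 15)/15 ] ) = [ - 49, - 46, - 52*sqrt( 5 )/5,  -  48/pi,sqrt( 2) /6, sqrt(15)/15,sqrt( 11 ),sqrt( 13), sqrt( 13),  27*exp( - 1),96] 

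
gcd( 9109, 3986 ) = 1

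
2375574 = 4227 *562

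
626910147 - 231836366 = 395073781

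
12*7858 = 94296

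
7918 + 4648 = 12566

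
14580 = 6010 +8570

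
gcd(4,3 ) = 1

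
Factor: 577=577^1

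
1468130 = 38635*38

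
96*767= 73632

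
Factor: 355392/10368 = 617/18 = 2^( - 1)*3^( - 2 )*617^1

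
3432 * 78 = 267696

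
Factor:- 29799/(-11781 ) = 43/17 = 17^(-1)*43^1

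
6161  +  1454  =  7615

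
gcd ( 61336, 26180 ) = 748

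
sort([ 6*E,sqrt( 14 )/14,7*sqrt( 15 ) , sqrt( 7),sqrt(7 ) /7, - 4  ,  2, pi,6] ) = [ - 4,sqrt(14 )/14,  sqrt(7 )/7,2, sqrt(7) , pi, 6,6*E,7 * sqrt( 15 )]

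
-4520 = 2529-7049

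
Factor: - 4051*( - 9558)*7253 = 280832228874 =2^1*3^4* 59^1*4051^1*7253^1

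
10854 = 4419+6435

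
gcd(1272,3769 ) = 1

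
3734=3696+38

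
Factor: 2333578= 2^1*13^1*89753^1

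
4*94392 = 377568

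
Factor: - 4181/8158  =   - 2^( - 1)*37^1*113^1*4079^(-1)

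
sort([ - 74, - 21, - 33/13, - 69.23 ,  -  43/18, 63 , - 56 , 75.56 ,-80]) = [ - 80, - 74,-69.23, - 56, - 21, - 33/13,  -  43/18 , 63,75.56 ] 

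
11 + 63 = 74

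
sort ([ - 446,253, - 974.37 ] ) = [- 974.37, - 446,253]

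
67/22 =3 + 1/22 = 3.05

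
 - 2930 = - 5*586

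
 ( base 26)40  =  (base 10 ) 104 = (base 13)80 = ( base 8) 150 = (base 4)1220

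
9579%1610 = 1529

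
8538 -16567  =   - 8029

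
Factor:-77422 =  - 2^1*38711^1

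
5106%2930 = 2176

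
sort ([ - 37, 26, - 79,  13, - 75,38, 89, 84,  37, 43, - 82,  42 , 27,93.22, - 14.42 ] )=[  -  82, - 79, - 75, - 37,- 14.42,13, 26 , 27, 37, 38,42,43  ,  84,  89, 93.22]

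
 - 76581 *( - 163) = 12482703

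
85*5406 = 459510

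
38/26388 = 19/13194 = 0.00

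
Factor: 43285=5^1*11^1 * 787^1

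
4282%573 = 271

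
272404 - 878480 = - 606076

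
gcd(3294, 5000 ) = 2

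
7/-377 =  - 1 + 370/377= -  0.02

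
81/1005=27/335 = 0.08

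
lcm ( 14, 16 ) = 112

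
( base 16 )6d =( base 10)109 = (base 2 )1101101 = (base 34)37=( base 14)7B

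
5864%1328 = 552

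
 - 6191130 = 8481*( - 730)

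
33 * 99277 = 3276141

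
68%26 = 16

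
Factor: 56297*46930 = 2642018210 = 2^1*5^1*13^1*19^3* 2963^1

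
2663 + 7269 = 9932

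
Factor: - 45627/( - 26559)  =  67/39  =  3^( - 1)*13^(  -  1)*67^1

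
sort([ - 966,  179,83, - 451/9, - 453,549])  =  [ - 966 , - 453, - 451/9,83 , 179,549] 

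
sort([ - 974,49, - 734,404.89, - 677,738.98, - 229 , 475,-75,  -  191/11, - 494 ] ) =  [ -974, - 734 , - 677, - 494, - 229,-75,  -  191/11, 49,404.89,  475, 738.98 ] 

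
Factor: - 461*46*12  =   - 254472 = -2^3*3^1*23^1*461^1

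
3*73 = 219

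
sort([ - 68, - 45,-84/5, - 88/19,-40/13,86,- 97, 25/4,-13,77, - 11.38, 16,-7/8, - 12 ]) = [ - 97,- 68, -45,-84/5, - 13, - 12, -11.38, - 88/19, -40/13,-7/8,25/4, 16, 77, 86]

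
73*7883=575459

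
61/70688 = 61/70688 = 0.00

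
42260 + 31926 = 74186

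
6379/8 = 797 + 3/8=797.38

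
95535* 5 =477675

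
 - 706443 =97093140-97799583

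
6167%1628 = 1283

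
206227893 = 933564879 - 727336986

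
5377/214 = 5377/214 = 25.13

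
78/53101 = 78/53101   =  0.00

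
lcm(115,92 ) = 460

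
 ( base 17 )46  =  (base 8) 112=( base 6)202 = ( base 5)244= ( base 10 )74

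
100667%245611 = 100667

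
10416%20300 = 10416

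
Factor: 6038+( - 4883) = 3^1*5^1*7^1* 11^1 =1155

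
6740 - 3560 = 3180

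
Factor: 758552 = 2^3*94819^1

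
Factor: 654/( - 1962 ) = -3^(-1 )= - 1/3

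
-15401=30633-46034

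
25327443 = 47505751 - 22178308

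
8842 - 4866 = 3976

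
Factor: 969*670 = 649230 = 2^1  *  3^1*5^1*17^1*19^1*67^1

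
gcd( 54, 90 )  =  18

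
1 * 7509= 7509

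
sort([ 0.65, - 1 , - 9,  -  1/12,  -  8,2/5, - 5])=[ - 9 , - 8,-5,-1, - 1/12,2/5,  0.65] 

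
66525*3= 199575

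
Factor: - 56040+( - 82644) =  -138684   =  -2^2 * 3^1*7^1*13^1*127^1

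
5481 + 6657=12138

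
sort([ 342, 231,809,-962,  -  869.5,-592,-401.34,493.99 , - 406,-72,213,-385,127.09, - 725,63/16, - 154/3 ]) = [ - 962, - 869.5,-725, - 592,-406,-401.34,  -  385, - 72,  -  154/3, 63/16, 127.09,213,231,342,493.99, 809 ] 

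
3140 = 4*785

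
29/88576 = 29/88576 = 0.00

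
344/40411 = 344/40411=0.01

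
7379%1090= 839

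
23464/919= 23464/919  =  25.53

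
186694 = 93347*2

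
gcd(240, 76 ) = 4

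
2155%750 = 655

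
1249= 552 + 697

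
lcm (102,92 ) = 4692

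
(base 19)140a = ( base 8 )20171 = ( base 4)2001321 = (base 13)3a26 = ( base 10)8313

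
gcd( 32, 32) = 32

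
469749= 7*67107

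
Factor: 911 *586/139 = 2^1*139^(  -  1)*293^1 * 911^1 = 533846/139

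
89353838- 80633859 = 8719979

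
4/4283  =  4/4283  =  0.00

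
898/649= 898/649 =1.38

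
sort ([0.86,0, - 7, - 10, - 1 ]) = [ - 10, - 7,-1,0, 0.86 ]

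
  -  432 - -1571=1139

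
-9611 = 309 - 9920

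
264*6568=1733952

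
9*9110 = 81990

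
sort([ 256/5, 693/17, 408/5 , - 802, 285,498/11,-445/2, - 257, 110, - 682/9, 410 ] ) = [ - 802, - 257, - 445/2, - 682/9,693/17 , 498/11, 256/5, 408/5, 110, 285,410 ] 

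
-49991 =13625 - 63616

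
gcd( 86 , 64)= 2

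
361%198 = 163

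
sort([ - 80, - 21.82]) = [  -  80, - 21.82]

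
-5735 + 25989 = 20254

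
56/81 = 56/81 = 0.69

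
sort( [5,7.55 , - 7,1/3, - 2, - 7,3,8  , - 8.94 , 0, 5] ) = [-8.94,- 7, - 7,  -  2, 0,1/3, 3, 5,5, 7.55,8 ] 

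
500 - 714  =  -214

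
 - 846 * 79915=-67608090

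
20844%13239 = 7605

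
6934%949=291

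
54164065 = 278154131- 223990066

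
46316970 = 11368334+34948636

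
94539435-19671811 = 74867624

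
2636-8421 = - 5785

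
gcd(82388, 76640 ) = 1916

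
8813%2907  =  92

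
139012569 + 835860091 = 974872660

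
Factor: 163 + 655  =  818 = 2^1*409^1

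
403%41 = 34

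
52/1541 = 52/1541 = 0.03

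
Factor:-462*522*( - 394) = 2^3*3^3*7^1*11^1*29^1*197^1 = 95018616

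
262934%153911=109023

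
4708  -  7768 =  - 3060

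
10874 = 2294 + 8580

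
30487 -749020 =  - 718533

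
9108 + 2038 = 11146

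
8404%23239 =8404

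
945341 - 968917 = - 23576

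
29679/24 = 9893/8= 1236.62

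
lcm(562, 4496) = 4496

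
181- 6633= - 6452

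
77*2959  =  227843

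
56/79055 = 56/79055   =  0.00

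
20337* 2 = 40674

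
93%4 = 1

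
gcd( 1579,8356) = 1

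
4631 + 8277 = 12908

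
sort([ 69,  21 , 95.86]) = [ 21,69, 95.86]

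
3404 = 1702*2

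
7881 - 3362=4519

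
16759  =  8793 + 7966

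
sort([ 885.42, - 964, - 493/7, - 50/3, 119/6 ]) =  [-964, - 493/7 ,-50/3, 119/6, 885.42]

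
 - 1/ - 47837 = 1/47837= 0.00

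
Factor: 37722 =2^1*3^1*6287^1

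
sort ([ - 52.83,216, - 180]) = [ - 180, - 52.83,216]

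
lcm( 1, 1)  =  1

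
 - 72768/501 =- 146+126/167 = -145.25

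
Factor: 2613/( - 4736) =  - 2^ ( - 7)*3^1 *13^1 * 37^( - 1)*67^1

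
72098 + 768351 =840449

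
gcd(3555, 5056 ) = 79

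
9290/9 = 1032 + 2/9 = 1032.22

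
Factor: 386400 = 2^5*3^1*5^2*7^1*23^1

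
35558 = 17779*2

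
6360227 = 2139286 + 4220941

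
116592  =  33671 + 82921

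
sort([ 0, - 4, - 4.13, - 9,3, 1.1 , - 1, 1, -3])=[ - 9 , - 4.13, - 4, - 3, - 1, 0, 1,1.1,3] 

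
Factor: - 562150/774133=-2^1 * 5^2*11243^1 * 774133^( - 1 ) 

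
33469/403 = 83 + 20/403= 83.05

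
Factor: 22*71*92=2^3 * 11^1*23^1*71^1= 143704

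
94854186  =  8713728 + 86140458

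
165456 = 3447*48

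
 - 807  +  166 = - 641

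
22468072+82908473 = 105376545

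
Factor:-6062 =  - 2^1*7^1 * 433^1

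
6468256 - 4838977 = 1629279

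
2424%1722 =702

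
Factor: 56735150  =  2^1*5^2*1134703^1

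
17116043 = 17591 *973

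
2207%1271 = 936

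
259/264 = 259/264 = 0.98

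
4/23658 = 2/11829 = 0.00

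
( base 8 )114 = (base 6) 204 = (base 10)76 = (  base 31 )2e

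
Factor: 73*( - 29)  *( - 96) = 2^5*3^1*29^1*73^1= 203232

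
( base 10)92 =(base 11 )84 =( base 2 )1011100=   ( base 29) 35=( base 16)5C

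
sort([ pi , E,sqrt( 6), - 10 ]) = [ - 10, sqrt(6),E, pi]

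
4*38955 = 155820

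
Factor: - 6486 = - 2^1*3^1*23^1 *47^1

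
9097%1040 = 777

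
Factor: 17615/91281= 3^ ( - 1)*5^1*13^1*271^1*30427^( - 1 ) 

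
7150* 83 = 593450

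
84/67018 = 6/4787 =0.00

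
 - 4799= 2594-7393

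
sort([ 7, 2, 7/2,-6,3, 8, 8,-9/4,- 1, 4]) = [-6,- 9/4, - 1,2,3,  7/2,4,7,8,8]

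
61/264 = 61/264 = 0.23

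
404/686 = 202/343 = 0.59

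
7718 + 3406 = 11124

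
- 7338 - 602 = -7940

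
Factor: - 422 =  - 2^1*211^1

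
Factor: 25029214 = 2^1* 7^1 *31^1 *101^1*571^1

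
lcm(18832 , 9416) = 18832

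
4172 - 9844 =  - 5672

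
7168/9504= 224/297= 0.75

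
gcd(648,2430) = 162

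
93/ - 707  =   - 93/707 = - 0.13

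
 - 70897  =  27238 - 98135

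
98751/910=98751/910 = 108.52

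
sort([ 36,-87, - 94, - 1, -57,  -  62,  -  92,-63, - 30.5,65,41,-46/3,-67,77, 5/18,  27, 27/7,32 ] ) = [-94, - 92,  -  87, - 67,-63, - 62, - 57, - 30.5,-46/3,-1,5/18,  27/7,27, 32, 36, 41, 65 , 77 ]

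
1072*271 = 290512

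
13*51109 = 664417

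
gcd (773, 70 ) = 1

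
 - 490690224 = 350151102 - 840841326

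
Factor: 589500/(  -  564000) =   -  2^(- 3 )*3^1*47^( - 1 )*131^1 = -393/376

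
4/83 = 4/83= 0.05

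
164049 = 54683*3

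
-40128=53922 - 94050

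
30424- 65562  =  -35138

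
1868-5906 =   -  4038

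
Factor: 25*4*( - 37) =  - 3700=- 2^2*5^2*37^1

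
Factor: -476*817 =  - 388892 = - 2^2*7^1*17^1*19^1*43^1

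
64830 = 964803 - 899973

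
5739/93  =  1913/31  =  61.71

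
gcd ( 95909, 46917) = 1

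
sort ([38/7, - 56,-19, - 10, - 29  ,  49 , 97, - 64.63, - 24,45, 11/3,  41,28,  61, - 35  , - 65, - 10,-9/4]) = [ - 65, - 64.63,-56 ,-35, - 29, - 24, - 19, - 10, - 10, - 9/4, 11/3,38/7,28,  41,45, 49, 61, 97 ] 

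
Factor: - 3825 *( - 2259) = 8640675  =  3^4*5^2*17^1 *251^1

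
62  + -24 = 38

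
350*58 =20300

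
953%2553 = 953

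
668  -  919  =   - 251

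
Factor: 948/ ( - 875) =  - 2^2*3^1*5^ ( - 3 )*7^( - 1 )*79^1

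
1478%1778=1478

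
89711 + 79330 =169041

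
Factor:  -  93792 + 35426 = -2^1*7^1*11^1 * 379^1 =- 58366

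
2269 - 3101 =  - 832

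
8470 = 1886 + 6584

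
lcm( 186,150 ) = 4650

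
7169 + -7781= -612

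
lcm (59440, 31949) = 2555920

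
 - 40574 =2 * ( - 20287) 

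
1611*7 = 11277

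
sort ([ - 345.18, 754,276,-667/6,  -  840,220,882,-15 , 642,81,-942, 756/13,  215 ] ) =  [ - 942, - 840, - 345.18, - 667/6, - 15, 756/13,81,215 , 220, 276,642,754,882 ] 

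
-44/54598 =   -  22/27299 = -  0.00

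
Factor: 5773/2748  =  2^( - 2)*3^ ( - 1)*23^1*229^(-1)*251^1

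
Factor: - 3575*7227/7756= - 2^( - 2)*3^2*5^2*7^ ( - 1) * 11^2*13^1*73^1*277^( - 1) = - 25836525/7756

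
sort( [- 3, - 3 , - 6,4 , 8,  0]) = [  -  6 , - 3,  -  3 , 0, 4, 8 ]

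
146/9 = 16 + 2/9= 16.22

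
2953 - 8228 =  - 5275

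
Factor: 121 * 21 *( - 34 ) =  - 2^1* 3^1*7^1 *11^2*17^1 = - 86394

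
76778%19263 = 18989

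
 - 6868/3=  -  6868/3 = - 2289.33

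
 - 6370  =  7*( - 910)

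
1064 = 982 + 82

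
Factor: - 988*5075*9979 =-50035703900 = - 2^2*5^2*7^1*13^1*17^1*19^1*29^1*587^1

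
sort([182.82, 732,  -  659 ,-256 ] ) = [ - 659,-256, 182.82,732 ] 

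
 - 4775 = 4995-9770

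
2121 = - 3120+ 5241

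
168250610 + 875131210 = 1043381820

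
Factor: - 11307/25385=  - 3^1*5^( - 1 )*3769^1*5077^( - 1)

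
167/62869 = 167/62869 = 0.00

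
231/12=19 + 1/4 = 19.25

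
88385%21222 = 3497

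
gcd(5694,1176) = 6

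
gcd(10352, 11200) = 16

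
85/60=17/12 = 1.42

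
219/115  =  219/115  =  1.90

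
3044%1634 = 1410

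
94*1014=95316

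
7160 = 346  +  6814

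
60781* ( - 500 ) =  - 30390500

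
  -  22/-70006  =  11/35003 = 0.00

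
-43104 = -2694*16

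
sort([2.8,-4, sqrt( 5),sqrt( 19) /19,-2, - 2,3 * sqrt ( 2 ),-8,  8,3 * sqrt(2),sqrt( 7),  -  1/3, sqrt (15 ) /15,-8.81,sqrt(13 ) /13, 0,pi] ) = [  -  8.81, - 8, - 4,-2, - 2,  -  1/3,0,sqrt (19 ) /19,sqrt( 15) /15, sqrt( 13 ) /13,sqrt( 5 ),sqrt (7),2.8,pi,3*sqrt(2),3*sqrt( 2),8] 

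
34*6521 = 221714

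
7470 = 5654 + 1816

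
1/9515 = 1/9515 = 0.00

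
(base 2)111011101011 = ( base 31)3U6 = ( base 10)3819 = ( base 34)3AB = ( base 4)323223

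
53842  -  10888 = 42954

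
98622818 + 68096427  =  166719245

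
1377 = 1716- 339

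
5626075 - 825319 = 4800756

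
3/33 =1/11 = 0.09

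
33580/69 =1460/3  =  486.67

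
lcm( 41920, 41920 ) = 41920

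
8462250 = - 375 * ( - 22566 )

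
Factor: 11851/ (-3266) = - 2^( - 1)*7^1*23^( - 1 )*71^( - 1)* 1693^1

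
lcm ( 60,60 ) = 60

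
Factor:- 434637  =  -3^2 * 7^1*6899^1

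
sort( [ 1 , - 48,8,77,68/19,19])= [  -  48, 1,68/19, 8, 19,77]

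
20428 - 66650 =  - 46222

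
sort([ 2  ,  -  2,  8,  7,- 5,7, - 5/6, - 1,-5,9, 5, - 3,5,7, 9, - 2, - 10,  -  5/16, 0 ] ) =[ - 10, - 5,-5, - 3,- 2, - 2,-1,- 5/6, - 5/16,0, 2,5, 5, 7,  7,7,8,9 , 9] 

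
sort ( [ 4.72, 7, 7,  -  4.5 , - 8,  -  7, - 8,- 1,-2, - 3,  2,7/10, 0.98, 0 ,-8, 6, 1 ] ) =[ - 8,  -  8, - 8, - 7, - 4.5, - 3,  -  2, -1,0, 7/10 , 0.98, 1, 2, 4.72,  6, 7,7]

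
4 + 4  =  8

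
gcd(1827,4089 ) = 87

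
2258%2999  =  2258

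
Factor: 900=2^2*3^2*5^2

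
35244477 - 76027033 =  - 40782556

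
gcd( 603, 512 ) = 1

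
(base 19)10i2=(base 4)1300203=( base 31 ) 7fb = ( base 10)7203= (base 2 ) 1110000100011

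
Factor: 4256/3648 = 2^ ( - 1)*3^( - 1 ) *7^1 = 7/6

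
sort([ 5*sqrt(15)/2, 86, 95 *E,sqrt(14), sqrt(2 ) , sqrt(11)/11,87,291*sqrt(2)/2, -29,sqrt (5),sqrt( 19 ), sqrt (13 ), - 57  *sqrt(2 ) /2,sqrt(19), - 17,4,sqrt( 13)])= [ - 57*sqrt (2)/2, - 29,-17, sqrt( 11)/11,sqrt( 2 ) , sqrt(5),sqrt(13),sqrt(13 ),sqrt(14),4,  sqrt (19 ),sqrt( 19),5*sqrt( 15 )/2, 86,  87,  291*sqrt (2)/2,95*E ]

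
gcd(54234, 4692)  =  138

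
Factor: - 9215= - 5^1*19^1*97^1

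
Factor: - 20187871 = - 11^1*983^1*1867^1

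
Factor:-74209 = -74209^1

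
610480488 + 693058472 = 1303538960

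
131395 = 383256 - 251861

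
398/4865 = 398/4865 = 0.08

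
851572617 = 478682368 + 372890249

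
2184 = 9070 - 6886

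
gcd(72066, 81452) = 2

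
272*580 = 157760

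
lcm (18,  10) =90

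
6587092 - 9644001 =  - 3056909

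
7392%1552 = 1184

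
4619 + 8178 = 12797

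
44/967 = 44/967 = 0.05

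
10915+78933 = 89848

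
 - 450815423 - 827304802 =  - 1278120225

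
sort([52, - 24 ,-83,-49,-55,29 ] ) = [-83,  -  55, - 49, - 24,29,52]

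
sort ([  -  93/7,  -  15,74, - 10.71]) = [ - 15, - 93/7,-10.71,  74]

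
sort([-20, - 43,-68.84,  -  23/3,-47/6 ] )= [-68.84,-43, - 20,-47/6,-23/3]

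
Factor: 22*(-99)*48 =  - 2^5*3^3*11^2   =  -104544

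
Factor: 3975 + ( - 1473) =2502  =  2^1*3^2*139^1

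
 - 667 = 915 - 1582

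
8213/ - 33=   -  249 + 4/33 = -248.88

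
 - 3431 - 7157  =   - 10588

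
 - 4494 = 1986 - 6480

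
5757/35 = 5757/35= 164.49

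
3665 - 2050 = 1615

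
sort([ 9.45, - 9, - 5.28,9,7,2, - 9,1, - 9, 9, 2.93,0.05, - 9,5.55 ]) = [ - 9,  -  9,-9,  -  9,-5.28,0.05, 1, 2, 2.93, 5.55,7,9,9,9.45 ] 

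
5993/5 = 1198+3/5  =  1198.60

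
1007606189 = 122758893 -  - 884847296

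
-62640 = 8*(-7830 )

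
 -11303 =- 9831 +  - 1472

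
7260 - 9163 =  -1903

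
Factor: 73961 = 73961^1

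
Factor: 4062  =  2^1 * 3^1*677^1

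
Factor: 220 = 2^2*5^1*11^1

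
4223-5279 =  - 1056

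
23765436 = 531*44756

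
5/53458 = 5/53458 = 0.00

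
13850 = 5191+8659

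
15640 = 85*184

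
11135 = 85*131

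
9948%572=224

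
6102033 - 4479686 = 1622347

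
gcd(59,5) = 1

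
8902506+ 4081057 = 12983563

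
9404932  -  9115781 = 289151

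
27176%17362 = 9814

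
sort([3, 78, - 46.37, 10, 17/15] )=[  -  46.37 , 17/15, 3,  10, 78 ]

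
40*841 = 33640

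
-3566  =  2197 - 5763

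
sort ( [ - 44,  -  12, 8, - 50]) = [-50 , - 44, - 12,8]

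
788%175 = 88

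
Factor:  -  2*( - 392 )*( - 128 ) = -2^11*7^2 = - 100352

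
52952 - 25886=27066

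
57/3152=57/3152= 0.02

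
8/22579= 8/22579 = 0.00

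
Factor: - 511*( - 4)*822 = 1680168 = 2^3*3^1*7^1*73^1*137^1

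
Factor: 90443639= 11^1*13^1*632473^1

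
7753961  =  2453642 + 5300319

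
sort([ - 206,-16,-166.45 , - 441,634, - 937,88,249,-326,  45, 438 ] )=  [ - 937,-441, - 326, - 206, - 166.45, - 16, 45,88,249,438,634]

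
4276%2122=32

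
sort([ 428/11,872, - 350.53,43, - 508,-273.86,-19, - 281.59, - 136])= [ - 508,  -  350.53,- 281.59 , - 273.86, - 136, -19, 428/11, 43 , 872]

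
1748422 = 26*67247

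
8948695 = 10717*835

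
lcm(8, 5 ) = 40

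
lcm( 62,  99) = 6138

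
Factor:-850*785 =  - 667250 = - 2^1*5^3*17^1*157^1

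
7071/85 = 83+16/85 = 83.19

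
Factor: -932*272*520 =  - 131822080= -2^9*5^1*13^1*17^1 * 233^1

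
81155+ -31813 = 49342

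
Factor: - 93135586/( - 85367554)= 37^1*89^( - 1)*479593^( - 1 )*1258589^1=46567793/42683777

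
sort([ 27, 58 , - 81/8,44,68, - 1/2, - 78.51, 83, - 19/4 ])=[ - 78.51, - 81/8, - 19/4, - 1/2, 27,44, 58,  68, 83 ] 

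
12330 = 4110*3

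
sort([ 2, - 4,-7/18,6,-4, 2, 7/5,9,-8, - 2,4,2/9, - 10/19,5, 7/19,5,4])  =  [ - 8 , - 4, - 4, - 2, - 10/19, - 7/18,  2/9, 7/19,7/5,2 , 2,4,  4,5,5,  6, 9 ] 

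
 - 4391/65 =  - 4391/65 = - 67.55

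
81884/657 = 81884/657 = 124.63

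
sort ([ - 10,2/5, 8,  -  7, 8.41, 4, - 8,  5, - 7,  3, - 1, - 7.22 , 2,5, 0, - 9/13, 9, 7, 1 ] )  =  [ - 10, - 8, - 7.22, - 7 , - 7, - 1, - 9/13, 0, 2/5,1, 2, 3,  4, 5, 5, 7,  8,8.41,9] 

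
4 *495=1980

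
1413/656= 2 + 101/656 = 2.15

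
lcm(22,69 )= 1518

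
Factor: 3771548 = 2^2 *11^1*85717^1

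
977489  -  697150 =280339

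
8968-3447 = 5521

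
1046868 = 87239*12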